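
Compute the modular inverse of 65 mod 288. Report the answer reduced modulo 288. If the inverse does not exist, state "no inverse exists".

gcd(288, 65) by repeated division:
288 = 4*65 + 28
65 = 2*28 + 9
28 = 3*9 + 1
9 = 9*1 + 0
gcd = 1, so the inverse exists. Back-substitute:
1 = 28 − 3·9
1 = −3·65 + 7·28
1 = 7·288 − 31·65
Hence 65⁻¹ ≡ -31 ≡ 257 (mod 288).

257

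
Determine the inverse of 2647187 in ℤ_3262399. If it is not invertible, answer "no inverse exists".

Apply the Euclidean algorithm to 3262399 and 2647187:
3262399 = 1*2647187 + 615212
2647187 = 4*615212 + 186339
615212 = 3*186339 + 56195
186339 = 3*56195 + 17754
56195 = 3*17754 + 2933
17754 = 6*2933 + 156
2933 = 18*156 + 125
156 = 1*125 + 31
125 = 4*31 + 1
31 = 31*1 + 0
Since gcd(2647187, 3262399) = 1, back-substitute to write 1 as a combination:
1 = 125 − 4·31
1 = −4·156 + 5·125
1 = 5·2933 − 94·156
1 = −94·17754 + 569·2933
1 = 569·56195 − 1801·17754
1 = −1801·186339 + 5972·56195
1 = 5972·615212 − 19717·186339
1 = −19717·2647187 + 84840·615212
1 = 84840·3262399 − 104557·2647187
Hence 2647187⁻¹ ≡ -104557 ≡ 3157842 (mod 3262399).

3157842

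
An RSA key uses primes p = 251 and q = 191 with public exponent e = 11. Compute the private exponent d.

φ(n) = (p−1)(q−1) = 250·190 = 47500.
Need d with 11·d ≡ 1 (mod 47500). Apply the extended Euclidean algorithm:
47500 = 4318·11 + 2
11 = 5·2 + 1
2 = 2·1 + 0
Back-substitute:
1 = 11 − 5·2
1 = −5·47500 + 21591·11
So 11·21591 ≡ 1 (mod 47500), hence d = 21591.

21591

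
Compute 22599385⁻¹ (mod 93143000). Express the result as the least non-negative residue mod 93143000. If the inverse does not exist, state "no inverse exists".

no inverse exists

Compute gcd(22599385, 93143000):
93143000 = 4*22599385 + 2745460
22599385 = 8*2745460 + 635705
2745460 = 4*635705 + 202640
635705 = 3*202640 + 27785
202640 = 7*27785 + 8145
27785 = 3*8145 + 3350
8145 = 2*3350 + 1445
3350 = 2*1445 + 460
1445 = 3*460 + 65
460 = 7*65 + 5
65 = 13*5 + 0
The gcd is 5, not 1, hence no inverse exists.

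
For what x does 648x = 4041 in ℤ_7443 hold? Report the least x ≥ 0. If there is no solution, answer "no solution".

First find gcd(648, 7443):
7443 = 11*648 + 315
648 = 2*315 + 18
315 = 17*18 + 9
18 = 2*9 + 0
gcd = 9 and 9 | 4041, so solutions exist. Divide through by 9: 72x ≡ 449 (mod 827).
Now find 72⁻¹ mod 827:
827 = 11·72 + 35
72 = 2·35 + 2
35 = 17·2 + 1
2 = 2·1 + 0
Back-substitute:
1 = 35 − 17·2
1 = −17·72 + 35·35
1 = 35·827 − 402·72
So 72·(-402) ≡ 1 (mod 827), i.e. 72⁻¹ ≡ 425.
Then x ≡ 425·449 ≡ 615 (mod 827); the smallest non-negative solution is x = 615.

615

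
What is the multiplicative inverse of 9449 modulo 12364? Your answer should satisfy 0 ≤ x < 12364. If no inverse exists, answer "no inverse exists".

no inverse exists

Compute gcd(9449, 12364):
12364 = 1*9449 + 2915
9449 = 3*2915 + 704
2915 = 4*704 + 99
704 = 7*99 + 11
99 = 9*11 + 0
gcd(9449, 12364) = 11 ≠ 1, so 9449 has no multiplicative inverse modulo 12364.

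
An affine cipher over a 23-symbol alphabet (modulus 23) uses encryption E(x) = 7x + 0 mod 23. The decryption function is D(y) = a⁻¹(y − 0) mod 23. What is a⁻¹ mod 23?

Apply the Euclidean algorithm to 23 and 7:
23 = 3·7 + 2
7 = 3·2 + 1
2 = 2·1 + 0
The gcd is 1. Working backward:
1 = 7 − 3·2
1 = −3·23 + 10·7
So 7·10 ≡ 1 (mod 23).

10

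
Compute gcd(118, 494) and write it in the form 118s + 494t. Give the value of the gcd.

2

Euclidean algorithm:
494 = 4·118 + 22
118 = 5·22 + 8
22 = 2·8 + 6
8 = 1·6 + 2
6 = 3·2 + 0
gcd(118, 494) = 2.
Back-substituting:
2 = 8 − 6
2 = −22 + 3·8
2 = 3·118 − 16·22
2 = −16·494 + 67·118
So 2 = (-16)·494 + (67)·118.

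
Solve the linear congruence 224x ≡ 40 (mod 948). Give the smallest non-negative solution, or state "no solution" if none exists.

161

First find gcd(224, 948):
948 = 4·224 + 52
224 = 4·52 + 16
52 = 3·16 + 4
16 = 4·4 + 0
gcd = 4 and 4 | 40, so solutions exist. Divide through by 4: 56x ≡ 10 (mod 237).
Now find 56⁻¹ mod 237:
237 = 4×56 + 13
56 = 4×13 + 4
13 = 3×4 + 1
4 = 4×1 + 0
Back-substitute:
1 = 13 − 3·4
1 = −3·56 + 13·13
1 = 13·237 − 55·56
So 56·(-55) ≡ 1 (mod 237), i.e. 56⁻¹ ≡ 182.
Then x ≡ 182·10 ≡ 161 (mod 237); the smallest non-negative solution is x = 161.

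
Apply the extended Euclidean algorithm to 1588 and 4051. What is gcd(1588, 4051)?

Apply Euclid's algorithm to 4051 and 1588:
4051 = 2*1588 + 875
1588 = 1*875 + 713
875 = 1*713 + 162
713 = 4*162 + 65
162 = 2*65 + 32
65 = 2*32 + 1
32 = 32*1 + 0
gcd(1588, 4051) = 1.
Express as a combination:
1 = 65 − 2·32
1 = −2·162 + 5·65
1 = 5·713 − 22·162
1 = −22·875 + 27·713
1 = 27·1588 − 49·875
1 = −49·4051 + 125·1588
So 1 = (-49)·4051 + (125)·1588.

1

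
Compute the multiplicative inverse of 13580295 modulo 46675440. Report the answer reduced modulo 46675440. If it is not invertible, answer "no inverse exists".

Compute gcd(13580295, 46675440):
46675440 = 3*13580295 + 5934555
13580295 = 2*5934555 + 1711185
5934555 = 3*1711185 + 801000
1711185 = 2*801000 + 109185
801000 = 7*109185 + 36705
109185 = 2*36705 + 35775
36705 = 1*35775 + 930
35775 = 38*930 + 435
930 = 2*435 + 60
435 = 7*60 + 15
60 = 4*15 + 0
gcd(13580295, 46675440) = 15 ≠ 1, so 13580295 has no multiplicative inverse modulo 46675440.

no inverse exists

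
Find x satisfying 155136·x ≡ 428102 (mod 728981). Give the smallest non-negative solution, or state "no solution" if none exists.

First find gcd(155136, 728981):
728981 = 4*155136 + 108437
155136 = 1*108437 + 46699
108437 = 2*46699 + 15039
46699 = 3*15039 + 1582
15039 = 9*1582 + 801
1582 = 1*801 + 781
801 = 1*781 + 20
781 = 39*20 + 1
20 = 20*1 + 0
gcd = 1, so a unique solution mod 728981 exists.
Back-substitute for the Bézout coefficients:
1 = 781 − 39·20
1 = −39·801 + 40·781
1 = 40·1582 − 79·801
1 = −79·15039 + 751·1582
1 = 751·46699 − 2332·15039
1 = −2332·108437 + 5415·46699
1 = 5415·155136 − 7747·108437
1 = −7747·728981 + 36403·155136
So 155136·(36403) ≡ 1 (mod 728981), giving 155136⁻¹ ≡ 36403.
x ≡ 155136⁻¹·428102 ≡ 36403·428102 ≡ 41288 (mod 728981).

41288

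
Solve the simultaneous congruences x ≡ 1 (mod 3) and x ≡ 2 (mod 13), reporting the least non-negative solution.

Write x = 1 + 3·k. Then 3·k ≡ 2 − 1 ≡ 1 (mod 13).
Need 3⁻¹ mod 13. Extended Euclid on (13, 3):
13 = 4×3 + 1
3 = 3×1 + 0
Back-substitute:
1 = 13 − 4·3
3⁻¹ ≡ 9 (mod 13), so k ≡ 9·1 ≡ 9 (mod 13).
x = 1 + 3·9 = 28.

28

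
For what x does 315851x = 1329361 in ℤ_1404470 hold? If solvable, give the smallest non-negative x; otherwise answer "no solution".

First find gcd(315851, 1404470):
1404470 = 4×315851 + 141066
315851 = 2×141066 + 33719
141066 = 4×33719 + 6190
33719 = 5×6190 + 2769
6190 = 2×2769 + 652
2769 = 4×652 + 161
652 = 4×161 + 8
161 = 20×8 + 1
8 = 8×1 + 0
gcd = 1, so a unique solution mod 1404470 exists.
Back-substitute for the Bézout coefficients:
1 = 161 − 20·8
1 = −20·652 + 81·161
1 = 81·2769 − 344·652
1 = −344·6190 + 769·2769
1 = 769·33719 − 4189·6190
1 = −4189·141066 + 17525·33719
1 = 17525·315851 − 39239·141066
1 = −39239·1404470 + 174481·315851
So 315851·(174481) ≡ 1 (mod 1404470), giving 315851⁻¹ ≡ 174481.
x ≡ 315851⁻¹·1329361 ≡ 174481·1329361 ≡ 16141 (mod 1404470).

16141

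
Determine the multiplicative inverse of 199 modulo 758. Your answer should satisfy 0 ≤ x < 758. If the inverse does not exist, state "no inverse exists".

419

Extended Euclidean algorithm:
758 = 3*199 + 161
199 = 1*161 + 38
161 = 4*38 + 9
38 = 4*9 + 2
9 = 4*2 + 1
2 = 2*1 + 0
The gcd is 1. Working backward:
1 = 9 − 4·2
1 = −4·38 + 17·9
1 = 17·161 − 72·38
1 = −72·199 + 89·161
1 = 89·758 − 339·199
So 199·(-339) ≡ 1 (mod 758), and -339 ≡ 419 (mod 758).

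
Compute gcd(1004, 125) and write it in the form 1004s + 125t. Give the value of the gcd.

Repeated division:
1004 = 8×125 + 4
125 = 31×4 + 1
4 = 4×1 + 0
gcd(1004, 125) = 1.
Express as a combination:
1 = 125 − 31·4
1 = −31·1004 + 249·125
So 1 = (-31)·1004 + (249)·125.

1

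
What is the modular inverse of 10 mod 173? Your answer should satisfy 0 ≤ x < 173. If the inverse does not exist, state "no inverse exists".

52

gcd(173, 10) by repeated division:
173 = 17·10 + 3
10 = 3·3 + 1
3 = 3·1 + 0
gcd = 1, so the inverse exists. Back-substitute:
1 = 10 − 3·3
1 = −3·173 + 52·10
So 10·52 ≡ 1 (mod 173).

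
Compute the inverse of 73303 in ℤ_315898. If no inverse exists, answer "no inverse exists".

Extended Euclidean algorithm:
315898 = 4·73303 + 22686
73303 = 3·22686 + 5245
22686 = 4·5245 + 1706
5245 = 3·1706 + 127
1706 = 13·127 + 55
127 = 2·55 + 17
55 = 3·17 + 4
17 = 4·4 + 1
4 = 4·1 + 0
gcd = 1, so the inverse exists. Back-substitute:
1 = 17 − 4·4
1 = −4·55 + 13·17
1 = 13·127 − 30·55
1 = −30·1706 + 403·127
1 = 403·5245 − 1239·1706
1 = −1239·22686 + 5359·5245
1 = 5359·73303 − 17316·22686
1 = −17316·315898 + 74623·73303
So 73303·74623 ≡ 1 (mod 315898).

74623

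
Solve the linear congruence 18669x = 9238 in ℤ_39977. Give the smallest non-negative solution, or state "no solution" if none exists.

no solution

gcd(18669, 39977):
39977 = 2*18669 + 2639
18669 = 7*2639 + 196
2639 = 13*196 + 91
196 = 2*91 + 14
91 = 6*14 + 7
14 = 2*7 + 0
gcd = 7, but 7 ∤ 9238, so the congruence has no solution.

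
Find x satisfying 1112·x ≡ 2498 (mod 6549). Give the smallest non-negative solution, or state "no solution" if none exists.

First find gcd(1112, 6549):
6549 = 5*1112 + 989
1112 = 1*989 + 123
989 = 8*123 + 5
123 = 24*5 + 3
5 = 1*3 + 2
3 = 1*2 + 1
2 = 2*1 + 0
gcd = 1, so a unique solution mod 6549 exists.
Back-substitute for the Bézout coefficients:
1 = 3 − 2
1 = −5 + 2·3
1 = 2·123 − 49·5
1 = −49·989 + 394·123
1 = 394·1112 − 443·989
1 = −443·6549 + 2609·1112
So 1112·(2609) ≡ 1 (mod 6549), giving 1112⁻¹ ≡ 2609.
x ≡ 1112⁻¹·2498 ≡ 2609·2498 ≡ 1027 (mod 6549).

1027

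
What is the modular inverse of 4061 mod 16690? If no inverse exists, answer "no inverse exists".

Apply the Euclidean algorithm to 16690 and 4061:
16690 = 4×4061 + 446
4061 = 9×446 + 47
446 = 9×47 + 23
47 = 2×23 + 1
23 = 23×1 + 0
Since gcd(4061, 16690) = 1, back-substitute to write 1 as a combination:
1 = 47 − 2·23
1 = −2·446 + 19·47
1 = 19·4061 − 173·446
1 = −173·16690 + 711·4061
So 4061·711 ≡ 1 (mod 16690).

711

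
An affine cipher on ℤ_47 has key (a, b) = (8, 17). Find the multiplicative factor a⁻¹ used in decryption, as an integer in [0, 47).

Apply the Euclidean algorithm to 47 and 8:
47 = 5×8 + 7
8 = 1×7 + 1
7 = 7×1 + 0
gcd = 1, so the inverse exists. Back-substitute:
1 = 8 − 7
1 = −47 + 6·8
So 8·6 ≡ 1 (mod 47).

6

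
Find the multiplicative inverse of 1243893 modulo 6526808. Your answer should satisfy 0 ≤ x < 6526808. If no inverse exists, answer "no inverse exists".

gcd(6526808, 1243893) by repeated division:
6526808 = 5×1243893 + 307343
1243893 = 4×307343 + 14521
307343 = 21×14521 + 2402
14521 = 6×2402 + 109
2402 = 22×109 + 4
109 = 27×4 + 1
4 = 4×1 + 0
The gcd is 1. Working backward:
1 = 109 − 27·4
1 = −27·2402 + 595·109
1 = 595·14521 − 3597·2402
1 = −3597·307343 + 76132·14521
1 = 76132·1243893 − 308125·307343
1 = −308125·6526808 + 1616757·1243893
So 1243893·1616757 ≡ 1 (mod 6526808).

1616757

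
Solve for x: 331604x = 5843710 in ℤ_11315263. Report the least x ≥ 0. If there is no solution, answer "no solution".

5980178

First find gcd(331604, 11315263):
11315263 = 34×331604 + 40727
331604 = 8×40727 + 5788
40727 = 7×5788 + 211
5788 = 27×211 + 91
211 = 2×91 + 29
91 = 3×29 + 4
29 = 7×4 + 1
4 = 4×1 + 0
gcd = 1, so a unique solution mod 11315263 exists.
Back-substitute for the Bézout coefficients:
1 = 29 − 7·4
1 = −7·91 + 22·29
1 = 22·211 − 51·91
1 = −51·5788 + 1399·211
1 = 1399·40727 − 9844·5788
1 = −9844·331604 + 80151·40727
1 = 80151·11315263 − 2734978·331604
So 331604·(-2734978) ≡ 1 (mod 11315263), giving 331604⁻¹ ≡ 8580285.
x ≡ 331604⁻¹·5843710 ≡ 8580285·5843710 ≡ 5980178 (mod 11315263).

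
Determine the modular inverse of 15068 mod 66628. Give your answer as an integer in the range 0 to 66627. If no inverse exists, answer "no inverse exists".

Euclidean algorithm on 66628, 15068:
66628 = 4·15068 + 6356
15068 = 2·6356 + 2356
6356 = 2·2356 + 1644
2356 = 1·1644 + 712
1644 = 2·712 + 220
712 = 3·220 + 52
220 = 4·52 + 12
52 = 4·12 + 4
12 = 3·4 + 0
The gcd is 4, not 1, hence no inverse exists.

no inverse exists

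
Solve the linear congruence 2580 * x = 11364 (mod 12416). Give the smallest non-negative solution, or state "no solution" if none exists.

1477

First find gcd(2580, 12416):
12416 = 4·2580 + 2096
2580 = 1·2096 + 484
2096 = 4·484 + 160
484 = 3·160 + 4
160 = 40·4 + 0
gcd = 4 and 4 | 11364, so solutions exist. Divide through by 4: 645x ≡ 2841 (mod 3104).
Now find 645⁻¹ mod 3104:
3104 = 4·645 + 524
645 = 1·524 + 121
524 = 4·121 + 40
121 = 3·40 + 1
40 = 40·1 + 0
Back-substitute:
1 = 121 − 3·40
1 = −3·524 + 13·121
1 = 13·645 − 16·524
1 = −16·3104 + 77·645
So 645⁻¹ ≡ 77 (mod 3104).
Then x ≡ 77·2841 ≡ 1477 (mod 3104); the smallest non-negative solution is x = 1477.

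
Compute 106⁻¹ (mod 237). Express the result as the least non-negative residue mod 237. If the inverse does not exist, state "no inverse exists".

Extended Euclidean algorithm:
237 = 2·106 + 25
106 = 4·25 + 6
25 = 4·6 + 1
6 = 6·1 + 0
The gcd is 1. Working backward:
1 = 25 − 4·6
1 = −4·106 + 17·25
1 = 17·237 − 38·106
Hence 106⁻¹ ≡ -38 ≡ 199 (mod 237).

199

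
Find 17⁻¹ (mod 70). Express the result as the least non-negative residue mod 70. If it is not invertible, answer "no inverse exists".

33

Extended Euclidean algorithm:
70 = 4*17 + 2
17 = 8*2 + 1
2 = 2*1 + 0
gcd = 1, so the inverse exists. Back-substitute:
1 = 17 − 8·2
1 = −8·70 + 33·17
So 17·33 ≡ 1 (mod 70).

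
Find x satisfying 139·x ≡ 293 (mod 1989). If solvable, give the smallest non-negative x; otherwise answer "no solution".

First find gcd(139, 1989):
1989 = 14×139 + 43
139 = 3×43 + 10
43 = 4×10 + 3
10 = 3×3 + 1
3 = 3×1 + 0
gcd = 1, so a unique solution mod 1989 exists.
Back-substitute for the Bézout coefficients:
1 = 10 − 3·3
1 = −3·43 + 13·10
1 = 13·139 − 42·43
1 = −42·1989 + 601·139
So 139·(601) ≡ 1 (mod 1989), giving 139⁻¹ ≡ 601.
x ≡ 139⁻¹·293 ≡ 601·293 ≡ 1061 (mod 1989).

1061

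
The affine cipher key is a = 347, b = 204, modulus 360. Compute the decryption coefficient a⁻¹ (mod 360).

Apply the Euclidean algorithm to 360 and 347:
360 = 1×347 + 13
347 = 26×13 + 9
13 = 1×9 + 4
9 = 2×4 + 1
4 = 4×1 + 0
The gcd is 1. Working backward:
1 = 9 − 2·4
1 = −2·13 + 3·9
1 = 3·347 − 80·13
1 = −80·360 + 83·347
So 347·83 ≡ 1 (mod 360).

83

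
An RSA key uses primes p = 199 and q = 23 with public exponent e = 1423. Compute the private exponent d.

φ(n) = (p−1)(q−1) = 198·22 = 4356.
Need d with 1423·d ≡ 1 (mod 4356). Apply the extended Euclidean algorithm:
4356 = 3×1423 + 87
1423 = 16×87 + 31
87 = 2×31 + 25
31 = 1×25 + 6
25 = 4×6 + 1
6 = 6×1 + 0
Back-substitute:
1 = 25 − 4·6
1 = −4·31 + 5·25
1 = 5·87 − 14·31
1 = −14·1423 + 229·87
1 = 229·4356 − 701·1423
So 1423·(-701) ≡ 1 (mod 4356), hence d ≡ -701 ≡ 3655 (mod 4356).

3655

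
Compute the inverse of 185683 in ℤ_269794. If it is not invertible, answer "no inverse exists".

153987

Apply the Euclidean algorithm to 269794 and 185683:
269794 = 1×185683 + 84111
185683 = 2×84111 + 17461
84111 = 4×17461 + 14267
17461 = 1×14267 + 3194
14267 = 4×3194 + 1491
3194 = 2×1491 + 212
1491 = 7×212 + 7
212 = 30×7 + 2
7 = 3×2 + 1
2 = 2×1 + 0
Since gcd(185683, 269794) = 1, back-substitute to write 1 as a combination:
1 = 7 − 3·2
1 = −3·212 + 91·7
1 = 91·1491 − 640·212
1 = −640·3194 + 1371·1491
1 = 1371·14267 − 6124·3194
1 = −6124·17461 + 7495·14267
1 = 7495·84111 − 36104·17461
1 = −36104·185683 + 79703·84111
1 = 79703·269794 − 115807·185683
Thus 185683·(-115807) ≡ 1 (mod 269794); reducing, -115807 mod 269794 = 153987.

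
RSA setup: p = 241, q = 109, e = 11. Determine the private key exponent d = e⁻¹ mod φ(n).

φ(n) = (p−1)(q−1) = 240·108 = 25920.
Need d with 11·d ≡ 1 (mod 25920). Apply the extended Euclidean algorithm:
25920 = 2356×11 + 4
11 = 2×4 + 3
4 = 1×3 + 1
3 = 3×1 + 0
Back-substitute:
1 = 4 − 3
1 = −11 + 3·4
1 = 3·25920 − 7069·11
So 11·(-7069) ≡ 1 (mod 25920), hence d ≡ -7069 ≡ 18851 (mod 25920).

18851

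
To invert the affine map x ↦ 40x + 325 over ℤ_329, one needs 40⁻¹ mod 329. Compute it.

Run Euclid on (329, 40):
329 = 8×40 + 9
40 = 4×9 + 4
9 = 2×4 + 1
4 = 4×1 + 0
gcd = 1, so the inverse exists. Back-substitute:
1 = 9 − 2·4
1 = −2·40 + 9·9
1 = 9·329 − 74·40
Hence 40⁻¹ ≡ -74 ≡ 255 (mod 329).

255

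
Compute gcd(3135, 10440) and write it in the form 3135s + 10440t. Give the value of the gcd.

15

Euclidean algorithm:
10440 = 3×3135 + 1035
3135 = 3×1035 + 30
1035 = 34×30 + 15
30 = 2×15 + 0
gcd(3135, 10440) = 15.
Working backward:
15 = 1035 − 34·30
15 = −34·3135 + 103·1035
15 = 103·10440 − 343·3135
So 15 = (103)·10440 + (-343)·3135.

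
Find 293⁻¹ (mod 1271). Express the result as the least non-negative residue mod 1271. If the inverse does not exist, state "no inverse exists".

950

Extended Euclidean algorithm:
1271 = 4×293 + 99
293 = 2×99 + 95
99 = 1×95 + 4
95 = 23×4 + 3
4 = 1×3 + 1
3 = 3×1 + 0
Since gcd(293, 1271) = 1, back-substitute to write 1 as a combination:
1 = 4 − 3
1 = −95 + 24·4
1 = 24·99 − 25·95
1 = −25·293 + 74·99
1 = 74·1271 − 321·293
Thus 293·(-321) ≡ 1 (mod 1271); reducing, -321 mod 1271 = 950.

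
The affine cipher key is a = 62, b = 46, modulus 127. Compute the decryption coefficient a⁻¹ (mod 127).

84

gcd(127, 62) by repeated division:
127 = 2×62 + 3
62 = 20×3 + 2
3 = 1×2 + 1
2 = 2×1 + 0
gcd = 1, so the inverse exists. Back-substitute:
1 = 3 − 2
1 = −62 + 21·3
1 = 21·127 − 43·62
So 62·(-43) ≡ 1 (mod 127), and -43 ≡ 84 (mod 127).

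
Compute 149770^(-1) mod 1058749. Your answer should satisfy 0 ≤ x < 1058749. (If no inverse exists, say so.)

125202

Apply the Euclidean algorithm to 1058749 and 149770:
1058749 = 7×149770 + 10359
149770 = 14×10359 + 4744
10359 = 2×4744 + 871
4744 = 5×871 + 389
871 = 2×389 + 93
389 = 4×93 + 17
93 = 5×17 + 8
17 = 2×8 + 1
8 = 8×1 + 0
gcd = 1, so the inverse exists. Back-substitute:
1 = 17 − 2·8
1 = −2·93 + 11·17
1 = 11·389 − 46·93
1 = −46·871 + 103·389
1 = 103·4744 − 561·871
1 = −561·10359 + 1225·4744
1 = 1225·149770 − 17711·10359
1 = −17711·1058749 + 125202·149770
So 149770·125202 ≡ 1 (mod 1058749).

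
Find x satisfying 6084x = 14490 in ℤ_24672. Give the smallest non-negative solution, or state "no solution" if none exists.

no solution

gcd(6084, 24672):
24672 = 4*6084 + 336
6084 = 18*336 + 36
336 = 9*36 + 12
36 = 3*12 + 0
gcd = 12, but 12 ∤ 14490, so the congruence has no solution.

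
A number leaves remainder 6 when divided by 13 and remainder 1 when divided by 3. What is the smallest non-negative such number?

Write x = 6 + 13·k. Then 13·k ≡ 1 − 6 ≡ 1 (mod 3).
Need 13⁻¹ mod 3. Extended Euclid on (3, 1):
3 = 3·1 + 0
13⁻¹ ≡ 1 (mod 3), so k ≡ 1·1 ≡ 1 (mod 3).
x = 6 + 13·1 = 19.

19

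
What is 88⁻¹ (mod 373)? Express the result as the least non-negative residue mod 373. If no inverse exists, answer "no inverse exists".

gcd(373, 88) by repeated division:
373 = 4*88 + 21
88 = 4*21 + 4
21 = 5*4 + 1
4 = 4*1 + 0
Since gcd(88, 373) = 1, back-substitute to write 1 as a combination:
1 = 21 − 5·4
1 = −5·88 + 21·21
1 = 21·373 − 89·88
Thus 88·(-89) ≡ 1 (mod 373); reducing, -89 mod 373 = 284.

284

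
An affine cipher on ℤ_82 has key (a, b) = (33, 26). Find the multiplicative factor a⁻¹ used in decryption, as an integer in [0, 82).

5

Apply the Euclidean algorithm to 82 and 33:
82 = 2*33 + 16
33 = 2*16 + 1
16 = 16*1 + 0
The gcd is 1. Working backward:
1 = 33 − 2·16
1 = −2·82 + 5·33
So 33·5 ≡ 1 (mod 82).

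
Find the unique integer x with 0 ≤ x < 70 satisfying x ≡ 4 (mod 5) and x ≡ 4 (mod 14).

Write x = 4 + 5·k. Then 5·k ≡ 4 − 4 ≡ 0 (mod 14).
Need 5⁻¹ mod 14. Extended Euclid on (14, 5):
14 = 2·5 + 4
5 = 1·4 + 1
4 = 4·1 + 0
Back-substitute:
1 = 5 − 4
1 = −14 + 3·5
5⁻¹ ≡ 3 (mod 14), so k ≡ 3·0 ≡ 0 (mod 14).
x = 4 + 5·0 = 4.

4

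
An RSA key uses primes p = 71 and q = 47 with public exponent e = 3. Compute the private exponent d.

2147

φ(n) = (p−1)(q−1) = 70·46 = 3220.
Need d with 3·d ≡ 1 (mod 3220). Apply the extended Euclidean algorithm:
3220 = 1073*3 + 1
3 = 3*1 + 0
Back-substitute:
1 = 3220 − 1073·3
So 3·(-1073) ≡ 1 (mod 3220), hence d ≡ -1073 ≡ 2147 (mod 3220).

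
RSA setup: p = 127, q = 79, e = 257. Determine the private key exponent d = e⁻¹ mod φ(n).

φ(n) = (p−1)(q−1) = 126·78 = 9828.
Need d with 257·d ≡ 1 (mod 9828). Apply the extended Euclidean algorithm:
9828 = 38·257 + 62
257 = 4·62 + 9
62 = 6·9 + 8
9 = 1·8 + 1
8 = 8·1 + 0
Back-substitute:
1 = 9 − 8
1 = −62 + 7·9
1 = 7·257 − 29·62
1 = −29·9828 + 1109·257
So 257·1109 ≡ 1 (mod 9828), hence d = 1109.

1109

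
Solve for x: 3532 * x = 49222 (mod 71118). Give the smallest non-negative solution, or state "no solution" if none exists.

17431

First find gcd(3532, 71118):
71118 = 20×3532 + 478
3532 = 7×478 + 186
478 = 2×186 + 106
186 = 1×106 + 80
106 = 1×80 + 26
80 = 3×26 + 2
26 = 13×2 + 0
gcd = 2 and 2 | 49222, so solutions exist. Divide through by 2: 1766x ≡ 24611 (mod 35559).
Now find 1766⁻¹ mod 35559:
35559 = 20·1766 + 239
1766 = 7·239 + 93
239 = 2·93 + 53
93 = 1·53 + 40
53 = 1·40 + 13
40 = 3·13 + 1
13 = 13·1 + 0
Back-substitute:
1 = 40 − 3·13
1 = −3·53 + 4·40
1 = 4·93 − 7·53
1 = −7·239 + 18·93
1 = 18·1766 − 133·239
1 = −133·35559 + 2678·1766
So 1766⁻¹ ≡ 2678 (mod 35559).
Then x ≡ 2678·24611 ≡ 17431 (mod 35559); the smallest non-negative solution is x = 17431.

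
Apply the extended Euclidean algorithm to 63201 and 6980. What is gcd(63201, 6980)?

Apply Euclid's algorithm to 63201 and 6980:
63201 = 9·6980 + 381
6980 = 18·381 + 122
381 = 3·122 + 15
122 = 8·15 + 2
15 = 7·2 + 1
2 = 2·1 + 0
gcd(63201, 6980) = 1.
Express as a combination:
1 = 15 − 7·2
1 = −7·122 + 57·15
1 = 57·381 − 178·122
1 = −178·6980 + 3261·381
1 = 3261·63201 − 29527·6980
So 1 = (3261)·63201 + (-29527)·6980.

1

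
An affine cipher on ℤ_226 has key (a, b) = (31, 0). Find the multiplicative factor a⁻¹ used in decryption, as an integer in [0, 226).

Apply the Euclidean algorithm to 226 and 31:
226 = 7*31 + 9
31 = 3*9 + 4
9 = 2*4 + 1
4 = 4*1 + 0
The gcd is 1. Working backward:
1 = 9 − 2·4
1 = −2·31 + 7·9
1 = 7·226 − 51·31
Thus 31·(-51) ≡ 1 (mod 226); reducing, -51 mod 226 = 175.

175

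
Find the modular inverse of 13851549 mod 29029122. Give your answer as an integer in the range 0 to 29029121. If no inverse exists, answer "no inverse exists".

Euclidean algorithm on 29029122, 13851549:
29029122 = 2×13851549 + 1326024
13851549 = 10×1326024 + 591309
1326024 = 2×591309 + 143406
591309 = 4×143406 + 17685
143406 = 8×17685 + 1926
17685 = 9×1926 + 351
1926 = 5×351 + 171
351 = 2×171 + 9
171 = 19×9 + 0
Since gcd = 9 > 1, 13851549 is not a unit mod 29029122.

no inverse exists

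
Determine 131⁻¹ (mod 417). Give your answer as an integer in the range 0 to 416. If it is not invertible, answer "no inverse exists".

191

Extended Euclidean algorithm:
417 = 3×131 + 24
131 = 5×24 + 11
24 = 2×11 + 2
11 = 5×2 + 1
2 = 2×1 + 0
gcd = 1, so the inverse exists. Back-substitute:
1 = 11 − 5·2
1 = −5·24 + 11·11
1 = 11·131 − 60·24
1 = −60·417 + 191·131
So 131·191 ≡ 1 (mod 417).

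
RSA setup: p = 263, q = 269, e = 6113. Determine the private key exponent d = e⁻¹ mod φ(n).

34057

φ(n) = (p−1)(q−1) = 262·268 = 70216.
Need d with 6113·d ≡ 1 (mod 70216). Apply the extended Euclidean algorithm:
70216 = 11·6113 + 2973
6113 = 2·2973 + 167
2973 = 17·167 + 134
167 = 1·134 + 33
134 = 4·33 + 2
33 = 16·2 + 1
2 = 2·1 + 0
Back-substitute:
1 = 33 − 16·2
1 = −16·134 + 65·33
1 = 65·167 − 81·134
1 = −81·2973 + 1442·167
1 = 1442·6113 − 2965·2973
1 = −2965·70216 + 34057·6113
So 6113·34057 ≡ 1 (mod 70216), hence d = 34057.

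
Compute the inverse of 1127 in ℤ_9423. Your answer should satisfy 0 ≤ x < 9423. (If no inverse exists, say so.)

9122

gcd(9423, 1127) by repeated division:
9423 = 8×1127 + 407
1127 = 2×407 + 313
407 = 1×313 + 94
313 = 3×94 + 31
94 = 3×31 + 1
31 = 31×1 + 0
gcd = 1, so the inverse exists. Back-substitute:
1 = 94 − 3·31
1 = −3·313 + 10·94
1 = 10·407 − 13·313
1 = −13·1127 + 36·407
1 = 36·9423 − 301·1127
Thus 1127·(-301) ≡ 1 (mod 9423); reducing, -301 mod 9423 = 9122.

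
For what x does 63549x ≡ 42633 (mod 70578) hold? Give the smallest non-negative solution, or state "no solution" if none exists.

First find gcd(63549, 70578):
70578 = 1×63549 + 7029
63549 = 9×7029 + 288
7029 = 24×288 + 117
288 = 2×117 + 54
117 = 2×54 + 9
54 = 6×9 + 0
gcd = 9 and 9 | 42633, so solutions exist. Divide through by 9: 7061x ≡ 4737 (mod 7842).
Now find 7061⁻¹ mod 7842:
7842 = 1*7061 + 781
7061 = 9*781 + 32
781 = 24*32 + 13
32 = 2*13 + 6
13 = 2*6 + 1
6 = 6*1 + 0
Back-substitute:
1 = 13 − 2·6
1 = −2·32 + 5·13
1 = 5·781 − 122·32
1 = −122·7061 + 1103·781
1 = 1103·7842 − 1225·7061
So 7061·(-1225) ≡ 1 (mod 7842), i.e. 7061⁻¹ ≡ 6617.
Then x ≡ 6617·4737 ≡ 255 (mod 7842); the smallest non-negative solution is x = 255.

255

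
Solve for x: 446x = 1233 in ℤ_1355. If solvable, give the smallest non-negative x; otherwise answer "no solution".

First find gcd(446, 1355):
1355 = 3×446 + 17
446 = 26×17 + 4
17 = 4×4 + 1
4 = 4×1 + 0
gcd = 1, so a unique solution mod 1355 exists.
Back-substitute for the Bézout coefficients:
1 = 17 − 4·4
1 = −4·446 + 105·17
1 = 105·1355 − 319·446
So 446·(-319) ≡ 1 (mod 1355), giving 446⁻¹ ≡ 1036.
x ≡ 446⁻¹·1233 ≡ 1036·1233 ≡ 978 (mod 1355).

978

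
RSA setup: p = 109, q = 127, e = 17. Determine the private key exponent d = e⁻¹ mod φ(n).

φ(n) = (p−1)(q−1) = 108·126 = 13608.
Need d with 17·d ≡ 1 (mod 13608). Apply the extended Euclidean algorithm:
13608 = 800·17 + 8
17 = 2·8 + 1
8 = 8·1 + 0
Back-substitute:
1 = 17 − 2·8
1 = −2·13608 + 1601·17
So 17·1601 ≡ 1 (mod 13608), hence d = 1601.

1601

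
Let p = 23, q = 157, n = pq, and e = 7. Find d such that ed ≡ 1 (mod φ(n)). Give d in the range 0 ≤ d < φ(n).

φ(n) = (p−1)(q−1) = 22·156 = 3432.
Need d with 7·d ≡ 1 (mod 3432). Apply the extended Euclidean algorithm:
3432 = 490·7 + 2
7 = 3·2 + 1
2 = 2·1 + 0
Back-substitute:
1 = 7 − 3·2
1 = −3·3432 + 1471·7
So 7·1471 ≡ 1 (mod 3432), hence d = 1471.

1471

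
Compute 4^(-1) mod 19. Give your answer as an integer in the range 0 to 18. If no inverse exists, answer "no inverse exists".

Run Euclid on (19, 4):
19 = 4×4 + 3
4 = 1×3 + 1
3 = 3×1 + 0
gcd = 1, so the inverse exists. Back-substitute:
1 = 4 − 3
1 = −19 + 5·4
So 4·5 ≡ 1 (mod 19).

5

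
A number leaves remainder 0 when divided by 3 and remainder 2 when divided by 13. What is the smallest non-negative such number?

15

Write x = 0 + 3·k. Then 3·k ≡ 2 − 0 ≡ 2 (mod 13).
Need 3⁻¹ mod 13. Extended Euclid on (13, 3):
13 = 4*3 + 1
3 = 3*1 + 0
Back-substitute:
1 = 13 − 4·3
3⁻¹ ≡ 9 (mod 13), so k ≡ 9·2 ≡ 5 (mod 13).
x = 0 + 3·5 = 15.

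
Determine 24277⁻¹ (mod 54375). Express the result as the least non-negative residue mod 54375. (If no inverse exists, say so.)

1588

gcd(54375, 24277) by repeated division:
54375 = 2*24277 + 5821
24277 = 4*5821 + 993
5821 = 5*993 + 856
993 = 1*856 + 137
856 = 6*137 + 34
137 = 4*34 + 1
34 = 34*1 + 0
gcd = 1, so the inverse exists. Back-substitute:
1 = 137 − 4·34
1 = −4·856 + 25·137
1 = 25·993 − 29·856
1 = −29·5821 + 170·993
1 = 170·24277 − 709·5821
1 = −709·54375 + 1588·24277
So 24277·1588 ≡ 1 (mod 54375).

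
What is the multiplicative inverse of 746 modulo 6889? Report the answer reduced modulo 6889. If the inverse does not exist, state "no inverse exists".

Run Euclid on (6889, 746):
6889 = 9·746 + 175
746 = 4·175 + 46
175 = 3·46 + 37
46 = 1·37 + 9
37 = 4·9 + 1
9 = 9·1 + 0
The gcd is 1. Working backward:
1 = 37 − 4·9
1 = −4·46 + 5·37
1 = 5·175 − 19·46
1 = −19·746 + 81·175
1 = 81·6889 − 748·746
So 746·(-748) ≡ 1 (mod 6889), and -748 ≡ 6141 (mod 6889).

6141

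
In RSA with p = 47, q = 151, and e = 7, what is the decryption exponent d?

φ(n) = (p−1)(q−1) = 46·150 = 6900.
Need d with 7·d ≡ 1 (mod 6900). Apply the extended Euclidean algorithm:
6900 = 985*7 + 5
7 = 1*5 + 2
5 = 2*2 + 1
2 = 2*1 + 0
Back-substitute:
1 = 5 − 2·2
1 = −2·7 + 3·5
1 = 3·6900 − 2957·7
So 7·(-2957) ≡ 1 (mod 6900), hence d ≡ -2957 ≡ 3943 (mod 6900).

3943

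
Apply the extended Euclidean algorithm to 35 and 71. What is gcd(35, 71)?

1

Repeated division:
71 = 2·35 + 1
35 = 35·1 + 0
gcd(35, 71) = 1.
Express as a combination:
1 = 71 − 2·35
So 1 = (1)·71 + (-2)·35.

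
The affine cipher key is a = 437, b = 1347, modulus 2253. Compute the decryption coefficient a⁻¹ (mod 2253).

2021

Run Euclid on (2253, 437):
2253 = 5*437 + 68
437 = 6*68 + 29
68 = 2*29 + 10
29 = 2*10 + 9
10 = 1*9 + 1
9 = 9*1 + 0
gcd = 1, so the inverse exists. Back-substitute:
1 = 10 − 9
1 = −29 + 3·10
1 = 3·68 − 7·29
1 = −7·437 + 45·68
1 = 45·2253 − 232·437
Hence 437⁻¹ ≡ -232 ≡ 2021 (mod 2253).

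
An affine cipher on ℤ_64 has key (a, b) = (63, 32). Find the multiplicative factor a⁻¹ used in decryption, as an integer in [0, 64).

Run Euclid on (64, 63):
64 = 1*63 + 1
63 = 63*1 + 0
gcd = 1, so the inverse exists. Back-substitute:
1 = 64 − 63
So 63·(-1) ≡ 1 (mod 64), and -1 ≡ 63 (mod 64).

63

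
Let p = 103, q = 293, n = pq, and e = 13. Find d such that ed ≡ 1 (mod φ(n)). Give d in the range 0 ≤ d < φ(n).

φ(n) = (p−1)(q−1) = 102·292 = 29784.
Need d with 13·d ≡ 1 (mod 29784). Apply the extended Euclidean algorithm:
29784 = 2291×13 + 1
13 = 13×1 + 0
Back-substitute:
1 = 29784 − 2291·13
So 13·(-2291) ≡ 1 (mod 29784), hence d ≡ -2291 ≡ 27493 (mod 29784).

27493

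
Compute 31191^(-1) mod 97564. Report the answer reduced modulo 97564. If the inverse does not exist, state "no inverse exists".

gcd(97564, 31191) by repeated division:
97564 = 3*31191 + 3991
31191 = 7*3991 + 3254
3991 = 1*3254 + 737
3254 = 4*737 + 306
737 = 2*306 + 125
306 = 2*125 + 56
125 = 2*56 + 13
56 = 4*13 + 4
13 = 3*4 + 1
4 = 4*1 + 0
gcd = 1, so the inverse exists. Back-substitute:
1 = 13 − 3·4
1 = −3·56 + 13·13
1 = 13·125 − 29·56
1 = −29·306 + 71·125
1 = 71·737 − 171·306
1 = −171·3254 + 755·737
1 = 755·3991 − 926·3254
1 = −926·31191 + 7237·3991
1 = 7237·97564 − 22637·31191
Hence 31191⁻¹ ≡ -22637 ≡ 74927 (mod 97564).

74927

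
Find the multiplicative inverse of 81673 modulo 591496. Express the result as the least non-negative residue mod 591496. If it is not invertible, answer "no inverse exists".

72857

Run Euclid on (591496, 81673):
591496 = 7·81673 + 19785
81673 = 4·19785 + 2533
19785 = 7·2533 + 2054
2533 = 1·2054 + 479
2054 = 4·479 + 138
479 = 3·138 + 65
138 = 2·65 + 8
65 = 8·8 + 1
8 = 8·1 + 0
The gcd is 1. Working backward:
1 = 65 − 8·8
1 = −8·138 + 17·65
1 = 17·479 − 59·138
1 = −59·2054 + 253·479
1 = 253·2533 − 312·2054
1 = −312·19785 + 2437·2533
1 = 2437·81673 − 10060·19785
1 = −10060·591496 + 72857·81673
So 81673·72857 ≡ 1 (mod 591496).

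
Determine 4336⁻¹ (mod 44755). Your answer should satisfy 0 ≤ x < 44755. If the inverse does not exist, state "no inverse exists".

gcd(44755, 4336) by repeated division:
44755 = 10·4336 + 1395
4336 = 3·1395 + 151
1395 = 9·151 + 36
151 = 4·36 + 7
36 = 5·7 + 1
7 = 7·1 + 0
The gcd is 1. Working backward:
1 = 36 − 5·7
1 = −5·151 + 21·36
1 = 21·1395 − 194·151
1 = −194·4336 + 603·1395
1 = 603·44755 − 6224·4336
Hence 4336⁻¹ ≡ -6224 ≡ 38531 (mod 44755).

38531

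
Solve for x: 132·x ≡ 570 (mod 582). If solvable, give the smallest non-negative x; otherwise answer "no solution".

44

First find gcd(132, 582):
582 = 4×132 + 54
132 = 2×54 + 24
54 = 2×24 + 6
24 = 4×6 + 0
gcd = 6 and 6 | 570, so solutions exist. Divide through by 6: 22x ≡ 95 (mod 97).
Now find 22⁻¹ mod 97:
97 = 4·22 + 9
22 = 2·9 + 4
9 = 2·4 + 1
4 = 4·1 + 0
Back-substitute:
1 = 9 − 2·4
1 = −2·22 + 5·9
1 = 5·97 − 22·22
So 22·(-22) ≡ 1 (mod 97), i.e. 22⁻¹ ≡ 75.
Then x ≡ 75·95 ≡ 44 (mod 97); the smallest non-negative solution is x = 44.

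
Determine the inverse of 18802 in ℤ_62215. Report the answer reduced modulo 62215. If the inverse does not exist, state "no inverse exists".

gcd(62215, 18802) by repeated division:
62215 = 3×18802 + 5809
18802 = 3×5809 + 1375
5809 = 4×1375 + 309
1375 = 4×309 + 139
309 = 2×139 + 31
139 = 4×31 + 15
31 = 2×15 + 1
15 = 15×1 + 0
The gcd is 1. Working backward:
1 = 31 − 2·15
1 = −2·139 + 9·31
1 = 9·309 − 20·139
1 = −20·1375 + 89·309
1 = 89·5809 − 376·1375
1 = −376·18802 + 1217·5809
1 = 1217·62215 − 4027·18802
Hence 18802⁻¹ ≡ -4027 ≡ 58188 (mod 62215).

58188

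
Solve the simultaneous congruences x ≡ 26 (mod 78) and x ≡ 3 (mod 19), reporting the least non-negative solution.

Write x = 26 + 78·k. Then 78·k ≡ 3 − 26 ≡ 15 (mod 19).
Need 78⁻¹ mod 19. Extended Euclid on (19, 2):
19 = 9·2 + 1
2 = 2·1 + 0
Back-substitute:
1 = 19 − 9·2
78⁻¹ ≡ 10 (mod 19), so k ≡ 10·15 ≡ 17 (mod 19).
x = 26 + 78·17 = 1352.

1352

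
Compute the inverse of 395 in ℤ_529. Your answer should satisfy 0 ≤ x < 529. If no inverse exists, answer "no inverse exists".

Run Euclid on (529, 395):
529 = 1*395 + 134
395 = 2*134 + 127
134 = 1*127 + 7
127 = 18*7 + 1
7 = 7*1 + 0
The gcd is 1. Working backward:
1 = 127 − 18·7
1 = −18·134 + 19·127
1 = 19·395 − 56·134
1 = −56·529 + 75·395
So 395·75 ≡ 1 (mod 529).

75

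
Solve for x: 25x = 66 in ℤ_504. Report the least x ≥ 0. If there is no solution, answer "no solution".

426

First find gcd(25, 504):
504 = 20*25 + 4
25 = 6*4 + 1
4 = 4*1 + 0
gcd = 1, so a unique solution mod 504 exists.
Back-substitute for the Bézout coefficients:
1 = 25 − 6·4
1 = −6·504 + 121·25
So 25·(121) ≡ 1 (mod 504), giving 25⁻¹ ≡ 121.
x ≡ 25⁻¹·66 ≡ 121·66 ≡ 426 (mod 504).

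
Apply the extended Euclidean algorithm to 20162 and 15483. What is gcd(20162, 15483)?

1

Euclidean algorithm:
20162 = 1*15483 + 4679
15483 = 3*4679 + 1446
4679 = 3*1446 + 341
1446 = 4*341 + 82
341 = 4*82 + 13
82 = 6*13 + 4
13 = 3*4 + 1
4 = 4*1 + 0
gcd(20162, 15483) = 1.
Back-substituting:
1 = 13 − 3·4
1 = −3·82 + 19·13
1 = 19·341 − 79·82
1 = −79·1446 + 335·341
1 = 335·4679 − 1084·1446
1 = −1084·15483 + 3587·4679
1 = 3587·20162 − 4671·15483
So 1 = (3587)·20162 + (-4671)·15483.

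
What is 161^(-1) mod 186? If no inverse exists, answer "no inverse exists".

119

Apply the Euclidean algorithm to 186 and 161:
186 = 1·161 + 25
161 = 6·25 + 11
25 = 2·11 + 3
11 = 3·3 + 2
3 = 1·2 + 1
2 = 2·1 + 0
Since gcd(161, 186) = 1, back-substitute to write 1 as a combination:
1 = 3 − 2
1 = −11 + 4·3
1 = 4·25 − 9·11
1 = −9·161 + 58·25
1 = 58·186 − 67·161
Thus 161·(-67) ≡ 1 (mod 186); reducing, -67 mod 186 = 119.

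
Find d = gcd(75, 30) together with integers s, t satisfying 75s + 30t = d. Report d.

15

Repeated division:
75 = 2·30 + 15
30 = 2·15 + 0
gcd(75, 30) = 15.
Working backward:
15 = 75 − 2·30
So 15 = (1)·75 + (-2)·30.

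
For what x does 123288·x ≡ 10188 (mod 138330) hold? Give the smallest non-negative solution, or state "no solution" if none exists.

First find gcd(123288, 138330):
138330 = 1·123288 + 15042
123288 = 8·15042 + 2952
15042 = 5·2952 + 282
2952 = 10·282 + 132
282 = 2·132 + 18
132 = 7·18 + 6
18 = 3·6 + 0
gcd = 6 and 6 | 10188, so solutions exist. Divide through by 6: 20548x ≡ 1698 (mod 23055).
Now find 20548⁻¹ mod 23055:
23055 = 1*20548 + 2507
20548 = 8*2507 + 492
2507 = 5*492 + 47
492 = 10*47 + 22
47 = 2*22 + 3
22 = 7*3 + 1
3 = 3*1 + 0
Back-substitute:
1 = 22 − 7·3
1 = −7·47 + 15·22
1 = 15·492 − 157·47
1 = −157·2507 + 800·492
1 = 800·20548 − 6557·2507
1 = −6557·23055 + 7357·20548
So 20548⁻¹ ≡ 7357 (mod 23055).
Then x ≡ 7357·1698 ≡ 19431 (mod 23055); the smallest non-negative solution is x = 19431.

19431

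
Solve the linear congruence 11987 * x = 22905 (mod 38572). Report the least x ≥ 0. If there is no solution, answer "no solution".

First find gcd(11987, 38572):
38572 = 3×11987 + 2611
11987 = 4×2611 + 1543
2611 = 1×1543 + 1068
1543 = 1×1068 + 475
1068 = 2×475 + 118
475 = 4×118 + 3
118 = 39×3 + 1
3 = 3×1 + 0
gcd = 1, so a unique solution mod 38572 exists.
Back-substitute for the Bézout coefficients:
1 = 118 − 39·3
1 = −39·475 + 157·118
1 = 157·1068 − 353·475
1 = −353·1543 + 510·1068
1 = 510·2611 − 863·1543
1 = −863·11987 + 3962·2611
1 = 3962·38572 − 12749·11987
So 11987·(-12749) ≡ 1 (mod 38572), giving 11987⁻¹ ≡ 25823.
x ≡ 11987⁻¹·22905 ≡ 25823·22905 ≡ 12767 (mod 38572).

12767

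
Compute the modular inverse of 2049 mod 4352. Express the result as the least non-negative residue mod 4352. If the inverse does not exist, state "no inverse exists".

257

Extended Euclidean algorithm:
4352 = 2·2049 + 254
2049 = 8·254 + 17
254 = 14·17 + 16
17 = 1·16 + 1
16 = 16·1 + 0
gcd = 1, so the inverse exists. Back-substitute:
1 = 17 − 16
1 = −254 + 15·17
1 = 15·2049 − 121·254
1 = −121·4352 + 257·2049
So 2049·257 ≡ 1 (mod 4352).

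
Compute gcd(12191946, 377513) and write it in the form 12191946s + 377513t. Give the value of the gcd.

Repeated division:
12191946 = 32·377513 + 111530
377513 = 3·111530 + 42923
111530 = 2·42923 + 25684
42923 = 1·25684 + 17239
25684 = 1·17239 + 8445
17239 = 2·8445 + 349
8445 = 24·349 + 69
349 = 5·69 + 4
69 = 17·4 + 1
4 = 4·1 + 0
gcd(12191946, 377513) = 1.
Back-substituting:
1 = 69 − 17·4
1 = −17·349 + 86·69
1 = 86·8445 − 2081·349
1 = −2081·17239 + 4248·8445
1 = 4248·25684 − 6329·17239
1 = −6329·42923 + 10577·25684
1 = 10577·111530 − 27483·42923
1 = −27483·377513 + 93026·111530
1 = 93026·12191946 − 3004315·377513
So 1 = (93026)·12191946 + (-3004315)·377513.

1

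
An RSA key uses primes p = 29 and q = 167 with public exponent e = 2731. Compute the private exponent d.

φ(n) = (p−1)(q−1) = 28·166 = 4648.
Need d with 2731·d ≡ 1 (mod 4648). Apply the extended Euclidean algorithm:
4648 = 1×2731 + 1917
2731 = 1×1917 + 814
1917 = 2×814 + 289
814 = 2×289 + 236
289 = 1×236 + 53
236 = 4×53 + 24
53 = 2×24 + 5
24 = 4×5 + 4
5 = 1×4 + 1
4 = 4×1 + 0
Back-substitute:
1 = 5 − 4
1 = −24 + 5·5
1 = 5·53 − 11·24
1 = −11·236 + 49·53
1 = 49·289 − 60·236
1 = −60·814 + 169·289
1 = 169·1917 − 398·814
1 = −398·2731 + 567·1917
1 = 567·4648 − 965·2731
So 2731·(-965) ≡ 1 (mod 4648), hence d ≡ -965 ≡ 3683 (mod 4648).

3683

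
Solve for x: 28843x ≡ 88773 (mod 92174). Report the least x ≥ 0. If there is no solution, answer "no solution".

26013

First find gcd(28843, 92174):
92174 = 3*28843 + 5645
28843 = 5*5645 + 618
5645 = 9*618 + 83
618 = 7*83 + 37
83 = 2*37 + 9
37 = 4*9 + 1
9 = 9*1 + 0
gcd = 1, so a unique solution mod 92174 exists.
Back-substitute for the Bézout coefficients:
1 = 37 − 4·9
1 = −4·83 + 9·37
1 = 9·618 − 67·83
1 = −67·5645 + 612·618
1 = 612·28843 − 3127·5645
1 = −3127·92174 + 9993·28843
So 28843·(9993) ≡ 1 (mod 92174), giving 28843⁻¹ ≡ 9993.
x ≡ 28843⁻¹·88773 ≡ 9993·88773 ≡ 26013 (mod 92174).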